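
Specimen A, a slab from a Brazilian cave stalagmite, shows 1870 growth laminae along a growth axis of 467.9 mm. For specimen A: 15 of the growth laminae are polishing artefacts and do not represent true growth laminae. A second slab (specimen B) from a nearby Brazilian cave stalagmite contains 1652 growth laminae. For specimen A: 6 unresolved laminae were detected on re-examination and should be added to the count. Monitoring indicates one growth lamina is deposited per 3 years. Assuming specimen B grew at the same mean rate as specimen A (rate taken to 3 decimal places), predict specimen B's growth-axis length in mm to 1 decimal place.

416.3 mm

Specimen A: correcting the raw count gives 1870 − 15 + 6 = 1861 true growth laminae.
Specimen A: 1861 growth laminae at 3 years each span 1861 × 3 = 5583 years.
A: 467.9 mm over 5583 years gives 467.9 / 5583 ≈ 0.084 mm/year.
Specimen B: multiplying by 3 years per growth lamina: 1652 × 3 = 4956 years. For B, 0.084 mm/year × 4956 years = 416.3 mm.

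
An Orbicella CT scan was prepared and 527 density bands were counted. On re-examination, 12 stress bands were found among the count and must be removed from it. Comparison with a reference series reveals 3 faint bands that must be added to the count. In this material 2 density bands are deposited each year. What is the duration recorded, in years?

259 yr

After corrections the count is 527 − 12 + 3 = 518 density bands.
Dividing by 2 density bands per year: 518 / 2 = 259 years.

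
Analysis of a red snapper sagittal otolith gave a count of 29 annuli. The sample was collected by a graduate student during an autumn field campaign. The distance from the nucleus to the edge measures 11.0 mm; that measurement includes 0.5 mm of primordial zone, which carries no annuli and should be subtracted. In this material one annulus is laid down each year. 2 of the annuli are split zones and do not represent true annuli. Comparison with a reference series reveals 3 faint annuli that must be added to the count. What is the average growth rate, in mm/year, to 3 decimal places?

After corrections the count is 29 − 2 + 3 = 30 annuli.
Removing the 0.5 mm offcut leaves 11.0 − 0.5 = 10.5 mm.
Mean rate = 10.5 mm / 30 years ≈ 0.350 mm/year.

0.350 mm/year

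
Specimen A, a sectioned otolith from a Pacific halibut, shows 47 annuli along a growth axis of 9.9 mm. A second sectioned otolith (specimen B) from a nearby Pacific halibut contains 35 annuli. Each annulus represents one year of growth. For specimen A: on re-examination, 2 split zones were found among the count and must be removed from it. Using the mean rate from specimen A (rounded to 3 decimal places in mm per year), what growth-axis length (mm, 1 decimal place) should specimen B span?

7.7 mm

Specimen A: correcting the raw count gives 47 − 2 = 45 true annuli.
A: Mean rate = 9.9 mm / 45 years ≈ 0.220 mm/year.
B's length ≈ 0.220 × 35 = 7.7 mm.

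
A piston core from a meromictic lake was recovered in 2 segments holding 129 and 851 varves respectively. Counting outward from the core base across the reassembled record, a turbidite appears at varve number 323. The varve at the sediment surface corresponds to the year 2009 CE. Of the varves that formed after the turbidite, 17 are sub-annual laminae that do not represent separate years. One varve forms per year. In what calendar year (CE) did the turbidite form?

Total varves = 129 + 851 = 980.
980 − 323 = 657 varves lie beyond the turbidite toward the sediment surface.
Removing the 17 false varves leaves 657 − 17 = 640 true varves beyond the turbidite.
The varve at the sediment surface is 2009 CE, so the turbidite dates to 2009 − 640 = 1369 CE.

1369 CE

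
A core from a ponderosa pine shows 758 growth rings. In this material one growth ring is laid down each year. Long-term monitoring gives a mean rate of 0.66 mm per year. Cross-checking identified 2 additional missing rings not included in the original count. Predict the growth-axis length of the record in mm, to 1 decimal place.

501.6 mm

True growth ring count = 758 + 2 = 760.
Predicted length = 0.66 mm/year × 760 years = 501.6 mm.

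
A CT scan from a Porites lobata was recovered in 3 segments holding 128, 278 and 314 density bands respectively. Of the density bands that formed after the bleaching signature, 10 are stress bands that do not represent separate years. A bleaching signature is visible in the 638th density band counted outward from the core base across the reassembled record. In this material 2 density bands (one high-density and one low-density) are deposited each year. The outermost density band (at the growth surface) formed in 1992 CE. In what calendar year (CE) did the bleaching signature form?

1956 CE

Total density bands = 128 + 278 + 314 = 720.
720 − 638 = 82 density bands lie beyond the bleaching signature toward the growth surface.
Excluding 10 false density bands: 82 − 10 = 72.
72 density bands at 2 per year is 72 / 2 = 36 years.
The density band at the growth surface is 1992 CE, so the bleaching signature dates to 1992 − 36 = 1956 CE.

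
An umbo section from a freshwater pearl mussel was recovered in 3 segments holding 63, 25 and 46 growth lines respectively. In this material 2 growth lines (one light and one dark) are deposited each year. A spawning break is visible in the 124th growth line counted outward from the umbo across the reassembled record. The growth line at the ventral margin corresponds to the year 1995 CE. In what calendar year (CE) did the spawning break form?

1990 CE

Total growth lines = 63 + 25 + 46 = 134.
134 − 124 = 10 growth lines lie beyond the spawning break toward the ventral margin.
With 2 growth lines per year, 10 / 2 = 5 years.
Counting back 5 years from 1995 CE places the spawning break in 1995 − 5 = 1990 CE.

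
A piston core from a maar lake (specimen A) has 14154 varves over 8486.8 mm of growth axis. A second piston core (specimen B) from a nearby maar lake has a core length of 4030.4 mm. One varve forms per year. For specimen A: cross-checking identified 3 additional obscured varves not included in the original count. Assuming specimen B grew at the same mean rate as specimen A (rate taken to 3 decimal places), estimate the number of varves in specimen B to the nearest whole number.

6729 varves

Specimen A: adjusted count: 14154 + 3 = 14157 varves.
A: 8486.8 mm over 14157 years gives 8486.8 / 14157 ≈ 0.599 mm/year.
For B, 4030.4 / 0.599 = 6728.55 years ≈ 6729 varves.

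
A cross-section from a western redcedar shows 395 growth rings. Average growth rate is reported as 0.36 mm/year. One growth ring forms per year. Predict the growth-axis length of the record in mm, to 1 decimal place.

395 years of growth are recorded.
Length ≈ 0.36 × 395 = 142.2 mm.

142.2 mm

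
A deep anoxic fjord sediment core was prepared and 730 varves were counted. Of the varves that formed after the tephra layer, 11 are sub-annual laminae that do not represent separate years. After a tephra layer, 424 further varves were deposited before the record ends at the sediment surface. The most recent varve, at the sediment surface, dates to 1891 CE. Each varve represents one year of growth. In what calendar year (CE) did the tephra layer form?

424 varves formed after the tephra layer.
424 − 11 false = 413 true varves after the tephra layer.
Counting back 413 years from 1891 CE places the tephra layer in 1891 − 413 = 1478 CE.

1478 CE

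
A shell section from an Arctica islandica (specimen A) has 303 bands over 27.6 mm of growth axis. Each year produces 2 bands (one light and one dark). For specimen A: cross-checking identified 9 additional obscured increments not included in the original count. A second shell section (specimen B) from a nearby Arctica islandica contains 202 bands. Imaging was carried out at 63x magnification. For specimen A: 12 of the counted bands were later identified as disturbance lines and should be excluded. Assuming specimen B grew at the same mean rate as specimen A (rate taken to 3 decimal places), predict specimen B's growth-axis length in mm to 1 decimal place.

Specimen A: correcting the raw count gives 303 − 12 + 9 = 300 true bands.
Specimen A: 300 bands at 2 per year is 300 / 2 = 150 years.
A: Mean rate = 27.6 mm / 150 years ≈ 0.184 mm per year.
Specimen B: with 2 bands per year, 202 / 2 = 101 years. B's length ≈ 0.184 × 101 = 18.6 mm.

18.6 mm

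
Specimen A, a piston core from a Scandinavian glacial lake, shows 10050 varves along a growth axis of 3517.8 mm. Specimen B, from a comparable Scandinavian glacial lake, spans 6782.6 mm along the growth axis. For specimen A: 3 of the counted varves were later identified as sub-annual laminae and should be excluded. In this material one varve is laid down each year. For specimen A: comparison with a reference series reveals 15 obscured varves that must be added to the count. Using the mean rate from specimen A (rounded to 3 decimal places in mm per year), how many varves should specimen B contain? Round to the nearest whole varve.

Specimen A: after corrections the count is 10050 − 3 + 15 = 10062 varves.
A: Extension rate ≈ 3517.8 / 10062 = 0.350 mm/year.
For B, 6782.6 / 0.350 = 19378.86 years ≈ 19379 varves.

19379 varves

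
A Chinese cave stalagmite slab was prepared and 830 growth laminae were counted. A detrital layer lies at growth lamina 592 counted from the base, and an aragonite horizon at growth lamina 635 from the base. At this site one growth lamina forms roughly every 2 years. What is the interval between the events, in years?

86 years

Separation: 635 − 592 = 43 growth laminae.
At 2 years per growth lamina, 43 × 2 = 86 years.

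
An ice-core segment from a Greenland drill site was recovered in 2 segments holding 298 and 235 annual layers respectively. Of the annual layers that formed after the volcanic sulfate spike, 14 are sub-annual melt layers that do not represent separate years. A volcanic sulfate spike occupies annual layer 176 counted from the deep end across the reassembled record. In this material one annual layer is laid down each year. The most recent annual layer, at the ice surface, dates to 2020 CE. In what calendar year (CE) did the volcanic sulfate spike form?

1677 CE

Total annual layers = 298 + 235 = 533.
Between annual layer 176 and the ice surface there are 533 − 176 = 357 annual layers.
Excluding 14 false annual layers: 357 − 14 = 343.
The annual layer at the ice surface is 2020 CE, so the volcanic sulfate spike dates to 2020 − 343 = 1677 CE.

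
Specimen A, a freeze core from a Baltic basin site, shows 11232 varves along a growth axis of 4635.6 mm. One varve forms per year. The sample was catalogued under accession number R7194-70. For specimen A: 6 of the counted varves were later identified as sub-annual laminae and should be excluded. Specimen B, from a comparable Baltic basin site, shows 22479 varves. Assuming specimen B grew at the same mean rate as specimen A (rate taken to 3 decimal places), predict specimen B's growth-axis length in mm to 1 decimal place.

9283.8 mm

Specimen A: correcting the raw count gives 11232 − 6 = 11226 true varves.
A: Mean rate = 4635.6 mm / 11226 years ≈ 0.413 mm per year.
For B, 0.413 mm/year × 22479 years = 9283.8 mm.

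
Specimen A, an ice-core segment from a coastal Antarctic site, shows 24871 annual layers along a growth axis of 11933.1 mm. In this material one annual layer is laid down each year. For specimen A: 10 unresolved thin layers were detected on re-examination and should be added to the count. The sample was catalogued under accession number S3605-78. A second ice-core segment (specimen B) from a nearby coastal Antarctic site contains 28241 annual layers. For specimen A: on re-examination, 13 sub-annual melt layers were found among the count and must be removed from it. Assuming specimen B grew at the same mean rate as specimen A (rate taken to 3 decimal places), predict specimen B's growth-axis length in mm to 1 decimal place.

13555.7 mm

Specimen A: adjusted count: 24871 − 13 + 10 = 24868 annual layers.
A: 11933.1 mm over 24868 years gives 11933.1 / 24868 ≈ 0.480 mm/year.
For B, 0.480 mm/year × 28241 years = 13555.7 mm.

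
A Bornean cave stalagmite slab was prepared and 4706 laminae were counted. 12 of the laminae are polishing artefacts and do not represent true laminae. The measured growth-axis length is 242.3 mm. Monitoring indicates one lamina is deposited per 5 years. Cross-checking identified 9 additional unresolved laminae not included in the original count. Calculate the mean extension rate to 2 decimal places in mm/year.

True lamina count = 4706 − 12 + 9 = 4703.
At 5 years per lamina, 4703 × 5 = 23515 years.
242.3 mm over 23515 years gives 242.3 / 23515 ≈ 0.01 mm/year.

0.01 mm/year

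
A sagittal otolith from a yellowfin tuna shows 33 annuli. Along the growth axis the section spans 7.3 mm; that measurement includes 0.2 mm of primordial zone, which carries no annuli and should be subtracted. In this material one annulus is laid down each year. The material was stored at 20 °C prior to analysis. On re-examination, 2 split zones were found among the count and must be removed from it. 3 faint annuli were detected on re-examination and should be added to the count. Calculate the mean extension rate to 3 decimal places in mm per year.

0.209 mm per year

Correcting the raw count gives 33 − 2 + 3 = 34 true annuli.
The growth record spans 7.3 − 0.2 = 7.1 mm.
7.1 mm over 34 years gives 7.1 / 34 ≈ 0.209 mm per year.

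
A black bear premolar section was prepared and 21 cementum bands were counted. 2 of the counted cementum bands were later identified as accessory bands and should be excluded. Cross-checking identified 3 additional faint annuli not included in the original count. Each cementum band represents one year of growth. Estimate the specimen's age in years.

After corrections the count is 21 − 2 + 3 = 22 cementum bands.
One cementum band per year makes the duration 22 years.

22 yr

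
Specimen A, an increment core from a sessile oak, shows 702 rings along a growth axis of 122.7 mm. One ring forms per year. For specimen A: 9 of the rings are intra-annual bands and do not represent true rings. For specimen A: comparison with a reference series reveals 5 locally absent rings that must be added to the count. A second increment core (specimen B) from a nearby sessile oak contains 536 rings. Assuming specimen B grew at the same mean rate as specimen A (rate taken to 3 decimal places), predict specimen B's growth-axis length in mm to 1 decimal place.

94.3 mm

Specimen A: adjusted count: 702 − 9 + 5 = 698 rings.
A: 122.7 mm over 698 years gives 122.7 / 698 ≈ 0.176 mm/year.
For B, 0.176 mm/year × 536 years = 94.3 mm.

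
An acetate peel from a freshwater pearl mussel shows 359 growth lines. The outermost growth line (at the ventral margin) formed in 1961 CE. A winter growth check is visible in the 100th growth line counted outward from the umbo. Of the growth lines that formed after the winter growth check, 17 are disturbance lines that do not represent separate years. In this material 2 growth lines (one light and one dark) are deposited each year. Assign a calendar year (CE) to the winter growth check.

359 − 100 = 259 growth lines lie beyond the winter growth check toward the ventral margin.
259 − 17 false = 242 true growth lines after the winter growth check.
Dividing by 2 growth lines per year: 242 / 2 = 121 years.
The growth line at the ventral margin is 1961 CE, so the winter growth check dates to 1961 − 121 = 1840 CE.

1840 CE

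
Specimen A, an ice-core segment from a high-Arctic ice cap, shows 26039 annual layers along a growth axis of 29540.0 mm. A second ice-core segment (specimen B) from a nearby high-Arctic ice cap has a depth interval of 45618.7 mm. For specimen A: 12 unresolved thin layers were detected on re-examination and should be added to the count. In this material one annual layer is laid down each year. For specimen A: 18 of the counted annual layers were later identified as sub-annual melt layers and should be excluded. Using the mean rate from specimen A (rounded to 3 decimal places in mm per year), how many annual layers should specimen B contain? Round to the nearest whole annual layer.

Specimen A: after corrections the count is 26039 − 18 + 12 = 26033 annual layers.
A: 29540.0 mm over 26033 years gives 29540.0 / 26033 ≈ 1.135 mm/year.
B spans 45618.7 / 1.135 = 40192.69 years ≈ 40193 annual layers.

40193 annual layers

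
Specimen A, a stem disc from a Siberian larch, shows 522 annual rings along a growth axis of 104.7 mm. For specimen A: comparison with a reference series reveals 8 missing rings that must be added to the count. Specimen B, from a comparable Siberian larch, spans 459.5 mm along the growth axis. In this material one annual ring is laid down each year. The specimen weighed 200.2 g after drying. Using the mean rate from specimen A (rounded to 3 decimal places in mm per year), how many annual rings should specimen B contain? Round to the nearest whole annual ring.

2321 annual rings

Specimen A: adjusted count: 522 + 8 = 530 annual rings.
A: 104.7 mm over 530 years gives 104.7 / 530 ≈ 0.198 mm/yr.
For B, 459.5 / 0.198 = 2320.71 years ≈ 2321 annual rings.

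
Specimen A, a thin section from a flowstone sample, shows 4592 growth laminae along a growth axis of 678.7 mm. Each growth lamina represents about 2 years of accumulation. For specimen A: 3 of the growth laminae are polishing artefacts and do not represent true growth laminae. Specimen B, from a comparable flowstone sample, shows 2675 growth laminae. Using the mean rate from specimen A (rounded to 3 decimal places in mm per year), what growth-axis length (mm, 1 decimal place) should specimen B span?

395.9 mm

Specimen A: after corrections the count is 4592 − 3 = 4589 growth laminae.
Specimen A: 4589 growth laminae at 2 years each span 4589 × 2 = 9178 years.
A: 678.7 mm over 9178 years gives 678.7 / 9178 ≈ 0.074 mm/yr.
Specimen B: 2675 growth laminae at 2 years each span 2675 × 2 = 5350 years. B's length ≈ 0.074 × 5350 = 395.9 mm.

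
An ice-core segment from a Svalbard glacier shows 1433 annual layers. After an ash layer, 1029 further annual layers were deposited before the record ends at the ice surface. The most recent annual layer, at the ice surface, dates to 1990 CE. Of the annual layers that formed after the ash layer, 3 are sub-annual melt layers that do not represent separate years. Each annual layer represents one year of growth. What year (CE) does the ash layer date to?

1029 annual layers formed after the ash layer.
Excluding 3 false annual layers: 1029 − 3 = 1026.
Counting back 1026 years from 1990 CE places the ash layer in 1990 − 1026 = 964 CE.

964 CE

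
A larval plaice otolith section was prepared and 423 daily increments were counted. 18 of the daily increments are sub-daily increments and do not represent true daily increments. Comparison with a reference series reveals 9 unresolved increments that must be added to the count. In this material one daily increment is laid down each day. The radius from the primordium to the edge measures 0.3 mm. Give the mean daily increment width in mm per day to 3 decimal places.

0.001 mm per day

Correcting the raw count gives 423 − 18 + 9 = 414 true daily increments.
Extension rate ≈ 0.3 / 414 = 0.001 mm per day.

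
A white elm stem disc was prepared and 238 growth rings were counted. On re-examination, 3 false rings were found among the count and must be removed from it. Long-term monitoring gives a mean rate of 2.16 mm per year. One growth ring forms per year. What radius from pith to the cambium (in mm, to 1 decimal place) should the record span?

True growth ring count = 238 − 3 = 235.
Predicted length = 2.16 mm/year × 235 years = 507.6 mm.

507.6 mm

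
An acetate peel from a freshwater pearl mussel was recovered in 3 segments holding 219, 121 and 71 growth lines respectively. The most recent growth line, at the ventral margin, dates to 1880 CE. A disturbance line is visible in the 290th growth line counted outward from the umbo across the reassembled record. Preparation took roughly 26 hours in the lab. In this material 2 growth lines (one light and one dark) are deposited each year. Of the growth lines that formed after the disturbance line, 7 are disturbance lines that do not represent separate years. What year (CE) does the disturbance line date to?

Total growth lines = 219 + 121 + 71 = 411.
Between growth line 290 and the ventral margin there are 411 − 290 = 121 growth lines.
121 − 7 false = 114 true growth lines after the disturbance line.
114 growth lines at 2 per year is 114 / 2 = 57 years.
1880 − 57 = 1823 CE.

1823 CE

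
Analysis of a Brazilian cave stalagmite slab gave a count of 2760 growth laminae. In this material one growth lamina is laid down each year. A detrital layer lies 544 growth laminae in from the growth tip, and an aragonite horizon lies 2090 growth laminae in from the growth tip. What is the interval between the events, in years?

1546 years

2090 − 544 = 1546 growth laminae lie between the two events.
At one growth lamina per year, 1546 years elapsed between them.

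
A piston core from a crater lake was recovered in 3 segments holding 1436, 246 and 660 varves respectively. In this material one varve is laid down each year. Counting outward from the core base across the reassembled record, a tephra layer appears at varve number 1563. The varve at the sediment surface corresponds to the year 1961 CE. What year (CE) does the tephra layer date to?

Total varves = 1436 + 246 + 660 = 2342.
The tephra layer sits at varve 1563 from the core base, so 2342 − 1563 = 779 varves formed after it.
1961 − 779 = 1182 CE.

1182 CE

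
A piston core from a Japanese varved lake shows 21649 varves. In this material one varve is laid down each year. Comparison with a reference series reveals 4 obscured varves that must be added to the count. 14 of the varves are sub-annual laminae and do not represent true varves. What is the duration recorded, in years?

21639 yr

After corrections the count is 21649 − 14 + 4 = 21639 varves.
With a one-to-one varve periodicity this is 21639 years.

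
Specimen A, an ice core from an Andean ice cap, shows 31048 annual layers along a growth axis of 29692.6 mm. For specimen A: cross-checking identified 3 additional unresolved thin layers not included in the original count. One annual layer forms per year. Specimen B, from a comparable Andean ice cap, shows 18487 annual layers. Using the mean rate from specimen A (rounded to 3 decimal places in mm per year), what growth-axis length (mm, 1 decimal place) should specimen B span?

Specimen A: after corrections the count is 31048 + 3 = 31051 annual layers.
A: 29692.6 mm over 31051 years gives 29692.6 / 31051 ≈ 0.956 mm per year.
For B, 0.956 mm/year × 18487 years = 17673.6 mm.

17673.6 mm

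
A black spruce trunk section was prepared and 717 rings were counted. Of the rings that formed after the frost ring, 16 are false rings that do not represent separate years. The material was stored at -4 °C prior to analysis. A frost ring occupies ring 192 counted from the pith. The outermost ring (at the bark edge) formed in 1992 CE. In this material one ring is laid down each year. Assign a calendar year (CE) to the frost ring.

1483 CE

717 − 192 = 525 rings lie beyond the frost ring toward the bark edge.
Removing the 16 false rings leaves 525 − 16 = 509 true rings beyond the frost ring.
Counting back 509 years from 1992 CE places the frost ring in 1992 − 509 = 1483 CE.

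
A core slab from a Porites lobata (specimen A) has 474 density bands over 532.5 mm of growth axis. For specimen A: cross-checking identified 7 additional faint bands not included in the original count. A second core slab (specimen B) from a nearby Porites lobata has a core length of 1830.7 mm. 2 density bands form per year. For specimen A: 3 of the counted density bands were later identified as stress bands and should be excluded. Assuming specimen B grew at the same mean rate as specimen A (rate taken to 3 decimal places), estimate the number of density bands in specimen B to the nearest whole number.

1643 density bands

Specimen A: adjusted count: 474 − 3 + 7 = 478 density bands.
Specimen A: 478 density bands at 2 per year is 478 / 2 = 239 years.
A: Extension rate ≈ 532.5 / 239 = 2.228 mm/yr.
Specimen B: 1830.7 mm / 2.228 mm per year = 821.68 years; at 2 density bands per year that is 821.68 × 2 ≈ 1643 density bands.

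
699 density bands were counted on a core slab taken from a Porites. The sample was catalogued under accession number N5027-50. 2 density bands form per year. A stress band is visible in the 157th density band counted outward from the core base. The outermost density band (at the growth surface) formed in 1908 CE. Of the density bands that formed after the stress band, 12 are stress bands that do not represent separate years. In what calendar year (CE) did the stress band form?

699 − 157 = 542 density bands lie beyond the stress band toward the growth surface.
542 − 12 false = 530 true density bands after the stress band.
With 2 density bands per year, 530 / 2 = 265 years.
Counting back 265 years from 1908 CE places the stress band in 1908 − 265 = 1643 CE.

1643 CE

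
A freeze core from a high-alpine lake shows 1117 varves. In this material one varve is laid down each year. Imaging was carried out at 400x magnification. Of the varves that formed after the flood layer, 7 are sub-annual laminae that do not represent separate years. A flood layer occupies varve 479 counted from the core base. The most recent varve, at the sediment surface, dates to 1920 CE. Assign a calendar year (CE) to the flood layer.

Between varve 479 and the sediment surface there are 1117 − 479 = 638 varves.
Removing the 7 false varves leaves 638 − 7 = 631 true varves beyond the flood layer.
The varve at the sediment surface is 1920 CE, so the flood layer dates to 1920 − 631 = 1289 CE.

1289 CE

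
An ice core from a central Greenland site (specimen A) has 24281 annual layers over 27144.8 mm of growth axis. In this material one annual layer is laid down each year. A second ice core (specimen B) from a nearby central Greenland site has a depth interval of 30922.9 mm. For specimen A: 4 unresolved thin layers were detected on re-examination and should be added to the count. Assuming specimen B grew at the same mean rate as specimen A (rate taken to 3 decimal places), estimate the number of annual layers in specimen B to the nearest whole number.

Specimen A: true annual layer count = 24281 + 4 = 24285.
A: Mean rate = 27144.8 mm / 24285 years ≈ 1.118 mm per year.
Specimen B: 30922.9 mm / 1.118 mm per year = 27659.12 years ≈ 27659 annual layers.

27659 annual layers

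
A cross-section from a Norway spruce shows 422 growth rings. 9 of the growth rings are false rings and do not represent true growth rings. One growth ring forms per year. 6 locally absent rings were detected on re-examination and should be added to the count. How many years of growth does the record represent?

True growth ring count = 422 − 9 + 6 = 419.
At one growth ring per year, that is 419 years.

419 yr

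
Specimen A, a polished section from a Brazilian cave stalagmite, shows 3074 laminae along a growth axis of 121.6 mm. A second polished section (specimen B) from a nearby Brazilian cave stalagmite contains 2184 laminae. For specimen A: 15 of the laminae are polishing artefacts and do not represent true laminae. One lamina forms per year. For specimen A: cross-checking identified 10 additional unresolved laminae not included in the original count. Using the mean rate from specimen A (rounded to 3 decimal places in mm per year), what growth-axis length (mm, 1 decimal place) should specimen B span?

87.4 mm

Specimen A: after corrections the count is 3074 − 15 + 10 = 3069 laminae.
A: 121.6 mm over 3069 years gives 121.6 / 3069 ≈ 0.040 mm/year.
B's length ≈ 0.040 × 2184 = 87.4 mm.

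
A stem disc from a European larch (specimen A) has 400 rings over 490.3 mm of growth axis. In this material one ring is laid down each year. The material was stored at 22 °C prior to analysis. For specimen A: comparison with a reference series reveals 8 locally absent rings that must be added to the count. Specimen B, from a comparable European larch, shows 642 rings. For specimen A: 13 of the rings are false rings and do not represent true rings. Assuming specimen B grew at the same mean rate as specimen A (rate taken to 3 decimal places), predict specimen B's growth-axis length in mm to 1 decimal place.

796.7 mm

Specimen A: correcting the raw count gives 400 − 13 + 8 = 395 true rings.
A: 490.3 mm over 395 years gives 490.3 / 395 ≈ 1.241 mm/yr.
B's length ≈ 1.241 × 642 = 796.7 mm.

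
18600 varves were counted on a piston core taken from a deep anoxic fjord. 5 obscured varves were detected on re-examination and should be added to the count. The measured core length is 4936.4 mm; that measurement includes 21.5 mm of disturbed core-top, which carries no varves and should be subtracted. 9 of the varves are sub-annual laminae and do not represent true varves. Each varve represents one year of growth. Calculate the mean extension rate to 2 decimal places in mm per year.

After corrections the count is 18600 − 9 + 5 = 18596 varves.
Net length = 4936.4 − 21.5 = 4914.9 mm.
Mean rate = 4914.9 mm / 18596 years ≈ 0.26 mm per year.

0.26 mm per year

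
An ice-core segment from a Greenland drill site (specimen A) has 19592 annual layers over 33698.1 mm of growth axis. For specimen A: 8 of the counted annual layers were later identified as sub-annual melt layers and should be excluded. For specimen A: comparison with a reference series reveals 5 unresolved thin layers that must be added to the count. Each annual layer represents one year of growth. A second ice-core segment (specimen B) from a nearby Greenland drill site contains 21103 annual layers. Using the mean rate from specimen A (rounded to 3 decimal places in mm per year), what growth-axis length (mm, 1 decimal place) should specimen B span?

Specimen A: true annual layer count = 19592 − 8 + 5 = 19589.
A: Mean rate = 33698.1 mm / 19589 years ≈ 1.720 mm/yr.
B's length ≈ 1.720 × 21103 = 36297.2 mm.

36297.2 mm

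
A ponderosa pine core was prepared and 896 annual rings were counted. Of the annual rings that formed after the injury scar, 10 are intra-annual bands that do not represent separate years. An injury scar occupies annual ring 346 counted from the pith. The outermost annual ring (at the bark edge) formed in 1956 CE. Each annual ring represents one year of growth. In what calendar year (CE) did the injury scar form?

1416 CE

896 − 346 = 550 annual rings lie beyond the injury scar toward the bark edge.
Excluding 10 false annual rings: 550 − 10 = 540.
Counting back 540 years from 1956 CE places the injury scar in 1956 − 540 = 1416 CE.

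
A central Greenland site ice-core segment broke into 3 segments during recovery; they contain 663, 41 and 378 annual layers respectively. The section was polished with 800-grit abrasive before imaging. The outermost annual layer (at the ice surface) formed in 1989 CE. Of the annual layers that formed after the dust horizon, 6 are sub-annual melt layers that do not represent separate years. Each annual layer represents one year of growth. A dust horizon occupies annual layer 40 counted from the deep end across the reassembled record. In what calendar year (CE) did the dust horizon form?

953 CE

Total annual layers = 663 + 41 + 378 = 1082.
1082 − 40 = 1042 annual layers lie beyond the dust horizon toward the ice surface.
Removing the 6 false annual layers leaves 1042 − 6 = 1036 true annual layers beyond the dust horizon.
The annual layer at the ice surface is 1989 CE, so the dust horizon dates to 1989 − 1036 = 953 CE.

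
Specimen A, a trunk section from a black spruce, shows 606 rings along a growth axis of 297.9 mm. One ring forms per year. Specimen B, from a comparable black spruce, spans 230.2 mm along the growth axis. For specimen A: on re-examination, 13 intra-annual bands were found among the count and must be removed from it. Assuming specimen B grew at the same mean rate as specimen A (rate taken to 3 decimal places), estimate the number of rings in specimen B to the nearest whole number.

459 rings

Specimen A: adjusted count: 606 − 13 = 593 rings.
A: Mean rate = 297.9 mm / 593 years ≈ 0.502 mm/yr.
Specimen B: 230.2 mm / 0.502 mm per year = 458.57 years ≈ 459 rings.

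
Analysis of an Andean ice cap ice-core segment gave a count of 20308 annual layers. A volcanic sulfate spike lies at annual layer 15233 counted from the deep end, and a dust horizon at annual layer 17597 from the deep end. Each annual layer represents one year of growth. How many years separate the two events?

Separation: 17597 − 15233 = 2364 annual layers.
That is 2364 years at one annual layer per year.

2364 years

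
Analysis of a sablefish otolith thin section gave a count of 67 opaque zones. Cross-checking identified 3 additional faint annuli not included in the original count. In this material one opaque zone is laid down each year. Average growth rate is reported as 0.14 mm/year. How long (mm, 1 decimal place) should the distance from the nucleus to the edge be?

9.8 mm

True opaque zone count = 67 + 3 = 70.
Length ≈ 0.14 × 70 = 9.8 mm.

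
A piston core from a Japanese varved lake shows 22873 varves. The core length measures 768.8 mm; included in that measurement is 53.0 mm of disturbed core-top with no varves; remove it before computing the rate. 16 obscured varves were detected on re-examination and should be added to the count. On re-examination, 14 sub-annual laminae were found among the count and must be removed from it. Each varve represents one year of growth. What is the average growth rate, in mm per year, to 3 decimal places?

After corrections the count is 22873 − 14 + 16 = 22875 varves.
Removing the 53.0 mm offcut leaves 768.8 − 53.0 = 715.8 mm.
715.8 mm over 22875 years gives 715.8 / 22875 ≈ 0.031 mm per year.

0.031 mm per year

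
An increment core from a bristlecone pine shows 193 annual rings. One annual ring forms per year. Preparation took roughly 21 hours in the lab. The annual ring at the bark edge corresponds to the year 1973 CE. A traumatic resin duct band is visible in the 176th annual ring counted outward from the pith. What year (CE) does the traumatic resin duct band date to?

1956 CE

Between annual ring 176 and the bark edge there are 193 − 176 = 17 annual rings.
The annual ring at the bark edge is 1973 CE, so the traumatic resin duct band dates to 1973 − 17 = 1956 CE.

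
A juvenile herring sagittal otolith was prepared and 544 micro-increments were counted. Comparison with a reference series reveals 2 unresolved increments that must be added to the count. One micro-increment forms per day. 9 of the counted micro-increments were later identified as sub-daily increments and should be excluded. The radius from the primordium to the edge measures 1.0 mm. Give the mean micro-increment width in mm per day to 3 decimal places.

True micro-increment count = 544 − 9 + 2 = 537.
1.0 mm over 537 days gives 1.0 / 537 ≈ 0.002 mm per day.

0.002 mm per day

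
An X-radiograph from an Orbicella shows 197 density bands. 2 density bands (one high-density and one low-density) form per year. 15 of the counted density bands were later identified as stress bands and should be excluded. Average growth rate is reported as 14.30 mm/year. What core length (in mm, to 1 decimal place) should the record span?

After corrections the count is 197 − 15 = 182 density bands.
Dividing by 2 density bands per year: 182 / 2 = 91 years.
Predicted length = 14.30 mm/year × 91 years = 1301.3 mm.

1301.3 mm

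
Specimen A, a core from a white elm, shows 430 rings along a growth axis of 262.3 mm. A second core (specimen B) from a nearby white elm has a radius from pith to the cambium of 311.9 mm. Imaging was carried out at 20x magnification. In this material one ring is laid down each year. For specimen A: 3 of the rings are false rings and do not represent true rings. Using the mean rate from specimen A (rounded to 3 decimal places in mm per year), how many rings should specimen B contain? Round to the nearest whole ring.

Specimen A: correcting the raw count gives 430 − 3 = 427 true rings.
A: 262.3 mm over 427 years gives 262.3 / 427 ≈ 0.614 mm/year.
For B, 311.9 / 0.614 = 507.98 years ≈ 508 rings.

508 rings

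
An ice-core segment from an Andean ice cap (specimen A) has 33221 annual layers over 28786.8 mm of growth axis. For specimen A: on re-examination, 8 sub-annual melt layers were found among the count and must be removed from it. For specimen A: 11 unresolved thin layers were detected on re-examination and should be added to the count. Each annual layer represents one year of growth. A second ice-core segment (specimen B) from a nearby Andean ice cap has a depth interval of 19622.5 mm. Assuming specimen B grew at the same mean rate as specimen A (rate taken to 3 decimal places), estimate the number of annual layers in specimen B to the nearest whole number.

Specimen A: true annual layer count = 33221 − 8 + 11 = 33224.
A: Extension rate ≈ 28786.8 / 33224 = 0.866 mm/yr.
Specimen B: 19622.5 mm / 0.866 mm per year = 22658.78 years ≈ 22659 annual layers.

22659 annual layers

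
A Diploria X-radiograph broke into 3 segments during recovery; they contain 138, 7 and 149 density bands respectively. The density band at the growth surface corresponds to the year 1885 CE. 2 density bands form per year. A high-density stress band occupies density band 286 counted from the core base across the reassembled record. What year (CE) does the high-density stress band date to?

1881 CE

Total density bands = 138 + 7 + 149 = 294.
The high-density stress band sits at density band 286 from the core base, so 294 − 286 = 8 density bands formed after it.
Dividing by 2 density bands per year: 8 / 2 = 4 years.
1885 − 4 = 1881 CE.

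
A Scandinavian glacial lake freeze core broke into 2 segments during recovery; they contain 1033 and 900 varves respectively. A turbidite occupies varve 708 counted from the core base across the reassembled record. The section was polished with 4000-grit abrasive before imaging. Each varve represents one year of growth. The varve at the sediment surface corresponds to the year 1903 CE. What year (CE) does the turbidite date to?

678 CE

Total varves = 1033 + 900 = 1933.
1933 − 708 = 1225 varves lie beyond the turbidite toward the sediment surface.
The varve at the sediment surface is 1903 CE, so the turbidite dates to 1903 − 1225 = 678 CE.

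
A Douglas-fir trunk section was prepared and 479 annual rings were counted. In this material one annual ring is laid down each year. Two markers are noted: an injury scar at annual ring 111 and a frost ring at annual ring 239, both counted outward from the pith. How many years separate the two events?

Separation: 239 − 111 = 128 annual rings.
That is 128 years at one annual ring per year.

128 yr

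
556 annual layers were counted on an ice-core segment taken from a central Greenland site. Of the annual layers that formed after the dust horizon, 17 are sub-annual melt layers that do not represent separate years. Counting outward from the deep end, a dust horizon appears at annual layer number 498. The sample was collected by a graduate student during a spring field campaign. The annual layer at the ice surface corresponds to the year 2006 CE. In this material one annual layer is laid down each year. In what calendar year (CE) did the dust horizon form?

1965 CE

The dust horizon sits at annual layer 498 from the deep end, so 556 − 498 = 58 annual layers formed after it.
Excluding 17 false annual layers: 58 − 17 = 41.
The annual layer at the ice surface is 2006 CE, so the dust horizon dates to 2006 − 41 = 1965 CE.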